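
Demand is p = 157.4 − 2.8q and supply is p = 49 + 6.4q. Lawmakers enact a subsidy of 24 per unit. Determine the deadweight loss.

31.30

Competitive equilibrium: 157.4 − 2.8q = 49 + 6.4q → q* = 11.7826, p* = 124.4087.
The subsidy lowers effective supply by 24: p = 25 + 6.4q.
New quantity: 157.4 − 2.8q = 25 + 6.4q → q' = 14.3913.
Overproduction Δq = 14.3913 − 11.7826 = 2.6087; wedge = subsidy = 24.
The triangle = ½ × 2.6087 × 24 = 31.30.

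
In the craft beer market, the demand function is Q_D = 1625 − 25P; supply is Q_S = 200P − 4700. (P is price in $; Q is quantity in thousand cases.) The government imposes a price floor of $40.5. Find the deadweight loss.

In inverse form: demand P = 65 − 0.04Q, supply P = 23.5 + 0.005Q.
Competitive equilibrium: 65 − 0.04Q = 23.5 + 0.005Q → Q* = 922.2222, P* = 28.1111.
At the floor P = 40.5, quantity demanded = (65 − 40.5)/0.04 = 612.5.
Sellers' marginal cost at Q' = 612.5: 23.5 + 0.005·612.5 = 26.5625.
ΔQ = 922.2222 − 612.5 = 309.7222; wedge = 40.5 − 26.5625 = 13.9375.
Deadweight loss = ½ × 309.7222 × 13.9375 = $2158.38 thousand.

$2158.38 thousand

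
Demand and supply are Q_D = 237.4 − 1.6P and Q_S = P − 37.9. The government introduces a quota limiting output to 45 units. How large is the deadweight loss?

In inverse form: demand P = 148.375 − 0.625Q, supply P = 37.9 + Q.
Competitive equilibrium: 148.375 − 0.625Q = 37.9 + Q → Q* = 67.9846, P* = 105.8846.
At Q = 45: demand price = 148.375 − 0.625·45 = 120.25; supply price = 37.9 + 1·45 = 82.9.
ΔQ = 67.9846 − 45 = 22.9846; wedge = 120.25 − 82.9 = 37.35.
The triangle = ½ × 22.9846 × 37.35 = 429.24.

429.24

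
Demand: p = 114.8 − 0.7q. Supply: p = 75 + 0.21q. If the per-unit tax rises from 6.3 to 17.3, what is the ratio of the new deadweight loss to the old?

Competitive equilibrium: 114.8 − 0.7q = 75 + 0.21q → q* = 43.7363, p* = 84.1846.
For a per-unit tax t: Δq = t/0.91, so DWL = ½·t·(t/0.91) = t²/1.82.
At t = 6.3: DWL = 21.808. At t = 17.3: DWL = 164.445.
Ratio = (17.3/6.3)² = 7.541.

7.541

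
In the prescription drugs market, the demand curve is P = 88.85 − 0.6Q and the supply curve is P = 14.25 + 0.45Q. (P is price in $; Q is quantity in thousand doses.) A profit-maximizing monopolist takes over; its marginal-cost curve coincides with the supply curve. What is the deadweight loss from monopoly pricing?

$350.42 thousand

Competitive equilibrium: 88.85 − 0.6Q = 14.25 + 0.45Q → Q* = 71.0476, P* = 46.2214.
Marginal revenue: MR = 88.85 − 1.2Q. Set MR = MC: 88.85 − 1.2Q = 14.25 + 0.45Q → Q_m = 45.2121.
Price P_m = 88.85 − 0.6·45.2121 = 61.7227; MC(Q_m) = 14.25 + 0.45·45.2121 = 34.5954.
Competitive Q* = 71.0476, so ΔQ = 25.8355; wedge = 61.7227 − 34.5954 = 27.1273.
The triangle = ½ × 25.8355 × 27.1273 = $350.42 thousand.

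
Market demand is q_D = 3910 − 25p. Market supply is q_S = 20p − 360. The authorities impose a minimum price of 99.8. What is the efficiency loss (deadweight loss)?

In inverse form: demand p = 156.4 − 0.04q, supply p = 18 + 0.05q.
Competitive equilibrium: 156.4 − 0.04q = 18 + 0.05q → q* = 1537.7778, p* = 94.8889.
At the floor p = 99.8, quantity demanded = (156.4 − 99.8)/0.04 = 1415.
Sellers' marginal cost at q' = 1415: 18 + 0.05·1415 = 88.75.
Δq = 1537.7778 − 1415 = 122.7778; wedge = 99.8 − 88.75 = 11.05.
Deadweight loss = ½ × 122.7778 × 11.05 = 678.35.

678.35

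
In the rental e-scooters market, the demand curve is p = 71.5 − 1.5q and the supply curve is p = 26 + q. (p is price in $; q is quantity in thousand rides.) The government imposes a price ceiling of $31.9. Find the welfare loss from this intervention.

$189.11 thousand

Competitive equilibrium: 71.5 − 1.5q = 26 + q → q* = 18.2, p* = 44.2.
At the ceiling p = 31.9, quantity supplied = (31.9 − 26)/1 = 5.9.
Willingness to pay at q' = 5.9: 71.5 − 1.5·5.9 = 62.65.
Δq = 18.2 − 5.9 = 12.3; wedge = 62.65 − 31.9 = 30.75.
Deadweight loss = ½ × 12.3 × 30.75 = $189.11 thousand.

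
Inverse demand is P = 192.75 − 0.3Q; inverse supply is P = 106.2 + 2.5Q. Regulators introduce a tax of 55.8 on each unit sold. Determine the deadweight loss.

556.01

Competitive equilibrium: 192.75 − 0.3Q = 106.2 + 2.5Q → Q* = 30.9107, P* = 183.4768.
With the tax, the buyer price exceeds the seller price by 55.8: (192.75 − 0.3Q) − (106.2 + 2.5Q) = 55.8 → Q' = 10.9821.
ΔQ = 30.9107 − 10.9821 = 19.9286; the wedge equals the tax, 55.8.
DWL = ½ × 19.9286 × 55.8 = 556.01.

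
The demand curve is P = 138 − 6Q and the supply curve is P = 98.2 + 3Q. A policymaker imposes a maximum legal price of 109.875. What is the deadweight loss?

1.27

Competitive equilibrium: 138 − 6Q = 98.2 + 3Q → Q* = 4.4222, P* = 111.4667.
At the ceiling P = 109.875, quantity supplied = (109.875 − 98.2)/3 = 3.8917.
Willingness to pay at Q' = 3.8917: 138 − 6·3.8917 = 114.6498.
ΔQ = 4.4222 − 3.8917 = 0.5305; wedge = 114.6498 − 109.875 = 4.7748.
The triangle = ½ × 0.5305 × 4.7748 = 1.27.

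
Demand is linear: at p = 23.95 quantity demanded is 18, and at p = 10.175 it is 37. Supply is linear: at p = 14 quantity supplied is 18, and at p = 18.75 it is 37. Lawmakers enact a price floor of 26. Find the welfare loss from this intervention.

82.80

Demand slope = (10.175 − 23.95)/(37 − 18) = −0.725, so p = 37 − 0.725q.
Supply slope = (18.75 − 14)/(37 − 18) = 0.25, so p = 9.5 + 0.25q.
Competitive equilibrium: 37 − 0.725q = 9.5 + 0.25q → q* = 28.2051, p* = 16.5513.
At the floor p = 26, quantity demanded = (37 − 26)/0.725 = 15.1724.
Sellers' marginal cost at q' = 15.1724: 9.5 + 0.25·15.1724 = 13.2931.
Δq = 28.2051 − 15.1724 = 13.0327; wedge = 26 − 13.2931 = 12.7069.
The triangle = ½ × 13.0327 × 12.7069 = 82.80.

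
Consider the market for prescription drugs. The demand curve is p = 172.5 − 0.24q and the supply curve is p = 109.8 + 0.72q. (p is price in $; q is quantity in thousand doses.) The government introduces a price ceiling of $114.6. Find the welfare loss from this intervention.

Competitive equilibrium: 172.5 − 0.24q = 109.8 + 0.72q → q* = 65.3125, p* = 156.825.
At the ceiling p = 114.6, quantity supplied = (114.6 − 109.8)/0.72 = 6.6667.
Willingness to pay at q' = 6.6667: 172.5 − 0.24·6.6667 = 170.9.
Δq = 65.3125 − 6.6667 = 58.6458; wedge = 170.9 − 114.6 = 56.3.
Deadweight loss = ½ × 58.6458 × 56.3 = $1650.88 thousand.

$1650.88 thousand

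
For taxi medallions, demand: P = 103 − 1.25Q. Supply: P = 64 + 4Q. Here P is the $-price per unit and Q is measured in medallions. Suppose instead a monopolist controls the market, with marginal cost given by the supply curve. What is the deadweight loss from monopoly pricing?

$5.36

Competitive equilibrium: 103 − 1.25Q = 64 + 4Q → Q* = 7.4286, P* = 93.7143.
Marginal revenue: MR = 103 − 2.5Q. Set MR = MC: 103 − 2.5Q = 64 + 4Q → Q_m = 6.
Price P_m = 103 − 1.25·6 = 95.5; MC(Q_m) = 64 + 4·6 = 88.
Competitive Q* = 7.4286, so ΔQ = 1.4286; wedge = 95.5 − 88 = 7.5.
Deadweight loss = ½ × 1.4286 × 7.5 = $5.36.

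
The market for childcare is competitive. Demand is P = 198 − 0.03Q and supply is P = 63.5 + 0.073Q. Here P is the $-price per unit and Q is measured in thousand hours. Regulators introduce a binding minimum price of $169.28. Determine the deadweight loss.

Competitive equilibrium: 198 − 0.03Q = 63.5 + 0.073Q → Q* = 1305.82524, P* = 158.82524.
At the floor P = 169.28, quantity demanded = (198 − 169.28)/0.03 = 957.33333.
Sellers' marginal cost at Q' = 957.33333: 63.5 + 0.073·957.33333 = 133.38533.
ΔQ = 1305.82524 − 957.33333 = 348.49191; wedge = 169.28 − 133.38533 = 35.89467.
Deadweight loss = ½ × 348.49191 × 35.89467 = $6254.50 thousand.

$6254.50 thousand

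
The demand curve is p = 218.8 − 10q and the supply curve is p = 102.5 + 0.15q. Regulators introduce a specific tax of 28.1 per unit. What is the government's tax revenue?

244.18

Competitive equilibrium: 218.8 − 10q = 102.5 + 0.15q → q* = 11.4581, p* = 104.2187.
With the tax, the buyer price exceeds the seller price by 28.1: (218.8 − 10q) − (102.5 + 0.15q) = 28.1 → q' = 8.6897.
Tax revenue = 28.1 × 8.6897 = 244.18.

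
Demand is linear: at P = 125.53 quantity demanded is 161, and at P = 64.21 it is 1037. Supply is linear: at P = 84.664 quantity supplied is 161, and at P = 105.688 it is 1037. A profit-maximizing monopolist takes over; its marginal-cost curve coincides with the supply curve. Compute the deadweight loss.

3038.97

Demand slope = (64.21 − 125.53)/(1037 − 161) = −0.07, so P = 136.8 − 0.07Q.
Supply slope = (105.688 − 84.664)/(1037 − 161) = 0.024, so P = 80.8 + 0.024Q.
Competitive equilibrium: 136.8 − 0.07Q = 80.8 + 0.024Q → Q* = 595.74468, P* = 95.09787.
Marginal revenue: MR = 136.8 − 0.14Q. Set MR = MC: 136.8 − 0.14Q = 80.8 + 0.024Q → Q_m = 341.46341.
Price P_m = 136.8 − 0.07·341.46341 = 112.89756; MC(Q_m) = 80.8 + 0.024·341.46341 = 88.99512.
Competitive Q* = 595.74468, so ΔQ = 254.28127; wedge = 112.89756 − 88.99512 = 23.90244.
Welfare loss = ½ × 254.28127 × 23.90244 = 3038.97.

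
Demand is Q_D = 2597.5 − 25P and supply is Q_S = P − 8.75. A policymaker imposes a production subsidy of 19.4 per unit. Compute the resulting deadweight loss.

In inverse form: demand P = 103.9 − 0.04Q, supply P = 8.75 + Q.
Competitive equilibrium: 103.9 − 0.04Q = 8.75 + Q → Q* = 91.4904, P* = 100.2404.
The subsidy lowers effective supply by 19.4: P = Q − 10.65.
New quantity: 103.9 − 0.04Q = Q − 10.65 → Q' = 110.1442.
Overproduction ΔQ = 110.1442 − 91.4904 = 18.6538; wedge = subsidy = 19.4.
DWL = ½ × 18.6538 × 19.4 = 180.94.

180.94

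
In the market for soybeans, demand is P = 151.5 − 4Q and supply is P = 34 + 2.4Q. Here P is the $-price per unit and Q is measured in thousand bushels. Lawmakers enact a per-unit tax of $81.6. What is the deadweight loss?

$520.20 thousand

Competitive equilibrium: 151.5 − 4Q = 34 + 2.4Q → Q* = 18.3594, P* = 78.0625.
With the tax, the buyer price exceeds the seller price by 81.6: (151.5 − 4Q) − (34 + 2.4Q) = 81.6 → Q' = 5.6094.
ΔQ = 18.3594 − 5.6094 = 12.75; the wedge equals the tax, 81.6.
Deadweight loss = ½ × 12.75 × 81.6 = $520.20 thousand.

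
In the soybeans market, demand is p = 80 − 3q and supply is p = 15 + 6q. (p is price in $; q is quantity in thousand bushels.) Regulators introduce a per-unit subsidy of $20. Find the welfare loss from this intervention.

$22.22 thousand

Competitive equilibrium: 80 − 3q = 15 + 6q → q* = 7.2222, p* = 58.3333.
The subsidy lowers effective supply by 20: p = 6q − 5.
New quantity: 80 − 3q = 6q − 5 → q' = 9.4444.
Overproduction Δq = 9.4444 − 7.2222 = 2.2222; wedge = subsidy = 20.
The triangle = ½ × 2.2222 × 20 = $22.22 thousand.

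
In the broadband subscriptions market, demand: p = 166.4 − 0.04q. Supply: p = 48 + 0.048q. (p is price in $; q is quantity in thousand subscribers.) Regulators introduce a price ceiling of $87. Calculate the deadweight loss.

Competitive equilibrium: 166.4 − 0.04q = 48 + 0.048q → q* = 1345.4545, p* = 112.5818.
At the ceiling p = 87, quantity supplied = (87 − 48)/0.048 = 812.5.
Willingness to pay at q' = 812.5: 166.4 − 0.04·812.5 = 133.9.
Δq = 1345.4545 − 812.5 = 532.9545; wedge = 133.9 − 87 = 46.9.
Deadweight loss = ½ × 532.9545 × 46.9 = $12497.78 thousand.

$12497.78 thousand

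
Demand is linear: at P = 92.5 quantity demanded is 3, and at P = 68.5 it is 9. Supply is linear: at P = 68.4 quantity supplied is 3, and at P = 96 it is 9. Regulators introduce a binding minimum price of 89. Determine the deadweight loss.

15.97

Demand slope = (68.5 − 92.5)/(9 − 3) = −4, so P = 104.5 − 4Q.
Supply slope = (96 − 68.4)/(9 − 3) = 4.6, so P = 54.6 + 4.6Q.
Competitive equilibrium: 104.5 − 4Q = 54.6 + 4.6Q → Q* = 5.8023, P* = 81.2907.
At the floor P = 89, quantity demanded = (104.5 − 89)/4 = 3.875.
Sellers' marginal cost at Q' = 3.875: 54.6 + 4.6·3.875 = 72.425.
ΔQ = 5.8023 − 3.875 = 1.9273; wedge = 89 − 72.425 = 16.575.
Deadweight loss = ½ × 1.9273 × 16.575 = 15.97.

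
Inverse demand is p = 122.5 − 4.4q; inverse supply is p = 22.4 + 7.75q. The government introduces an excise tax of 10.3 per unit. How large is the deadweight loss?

Competitive equilibrium: 122.5 − 4.4q = 22.4 + 7.75q → q* = 8.2387, p* = 86.2498.
With the tax, the buyer price exceeds the seller price by 10.3: (122.5 − 4.4q) − (22.4 + 7.75q) = 10.3 → q' = 7.3909.
Δq = 8.2387 − 7.3909 = 0.8478; the wedge equals the tax, 10.3.
Welfare loss = ½ × 0.8478 × 10.3 = 4.37.

4.37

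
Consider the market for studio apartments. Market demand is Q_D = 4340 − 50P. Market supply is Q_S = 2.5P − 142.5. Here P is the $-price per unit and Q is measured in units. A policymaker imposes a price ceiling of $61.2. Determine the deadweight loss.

$767.44

In inverse form: demand P = 86.8 − 0.02Q, supply P = 57 + 0.4Q.
Competitive equilibrium: 86.8 − 0.02Q = 57 + 0.4Q → Q* = 70.9524, P* = 85.381.
At the ceiling P = 61.2, quantity supplied = (61.2 − 57)/0.4 = 10.5.
Willingness to pay at Q' = 10.5: 86.8 − 0.02·10.5 = 86.59.
ΔQ = 70.9524 − 10.5 = 60.4524; wedge = 86.59 − 61.2 = 25.39.
DWL = ½ × 60.4524 × 25.39 = $767.44.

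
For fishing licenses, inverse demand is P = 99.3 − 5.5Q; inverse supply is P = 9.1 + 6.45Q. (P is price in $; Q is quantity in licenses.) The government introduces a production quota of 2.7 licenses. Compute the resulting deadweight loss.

$140.44

Competitive equilibrium: 99.3 − 5.5Q = 9.1 + 6.45Q → Q* = 7.5481, P* = 57.7854.
At Q = 2.7: demand price = 99.3 − 5.5·2.7 = 84.45; supply price = 9.1 + 6.45·2.7 = 26.515.
ΔQ = 7.5481 − 2.7 = 4.8481; wedge = 84.45 − 26.515 = 57.935.
DWL = ½ × 4.8481 × 57.935 = $140.44.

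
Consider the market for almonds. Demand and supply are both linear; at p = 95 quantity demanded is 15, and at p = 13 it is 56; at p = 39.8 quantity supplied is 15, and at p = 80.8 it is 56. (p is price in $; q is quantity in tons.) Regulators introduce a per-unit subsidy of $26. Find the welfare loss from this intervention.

$112.67

Demand slope = (13 − 95)/(56 − 15) = −2, so p = 125 − 2q.
Supply slope = (80.8 − 39.8)/(56 − 15) = 1, so p = 24.8 + q.
Competitive equilibrium: 125 − 2q = 24.8 + q → q* = 33.4, p* = 58.2.
The subsidy lowers effective supply by 26: p = q − 1.2.
New quantity: 125 − 2q = q − 1.2 → q' = 42.0667.
Overproduction Δq = 42.0667 − 33.4 = 8.6667; wedge = subsidy = 26.
DWL = ½ × 8.6667 × 26 = $112.67.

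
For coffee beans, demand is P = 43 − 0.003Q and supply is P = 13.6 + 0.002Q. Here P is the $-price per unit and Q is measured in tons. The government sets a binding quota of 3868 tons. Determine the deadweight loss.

Competitive equilibrium: 43 − 0.003Q = 13.6 + 0.002Q → Q* = 5880, P* = 25.36.
At Q = 3868: demand price = 43 − 0.003·3868 = 31.396; supply price = 13.6 + 0.002·3868 = 21.336.
ΔQ = 5880 − 3868 = 2012; wedge = 31.396 − 21.336 = 10.06.
The triangle = ½ × 2012 × 10.06 = $10120.36.

$10120.36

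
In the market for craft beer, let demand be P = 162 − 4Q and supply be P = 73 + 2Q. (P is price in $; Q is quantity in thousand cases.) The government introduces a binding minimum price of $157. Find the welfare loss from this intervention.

$553.52 thousand

Competitive equilibrium: 162 − 4Q = 73 + 2Q → Q* = 14.8333, P* = 102.6667.
At the floor P = 157, quantity demanded = (162 − 157)/4 = 1.25.
Sellers' marginal cost at Q' = 1.25: 73 + 2·1.25 = 75.5.
ΔQ = 14.8333 − 1.25 = 13.5833; wedge = 157 − 75.5 = 81.5.
DWL = ½ × 13.5833 × 81.5 = $553.52 thousand.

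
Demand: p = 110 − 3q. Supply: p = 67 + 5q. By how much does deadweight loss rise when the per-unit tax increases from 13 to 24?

25.44

Competitive equilibrium: 110 − 3q = 67 + 5q → q* = 5.375, p* = 93.875.
For a per-unit tax t: Δq = t/8, so DWL = ½·t·(t/8) = t²/16.
At t = 13: DWL = 10.563. At t = 24: DWL = 36.
Increase = 36 − 10.563 = 25.44.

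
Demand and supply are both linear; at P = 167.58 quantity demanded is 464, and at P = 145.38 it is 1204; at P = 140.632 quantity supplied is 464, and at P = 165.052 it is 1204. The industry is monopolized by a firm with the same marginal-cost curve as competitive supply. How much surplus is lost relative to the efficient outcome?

2606.57

Demand slope = (145.38 − 167.58)/(1204 − 464) = −0.03, so P = 181.5 − 0.03Q.
Supply slope = (165.052 − 140.632)/(1204 − 464) = 0.033, so P = 125.32 + 0.033Q.
Competitive equilibrium: 181.5 − 0.03Q = 125.32 + 0.033Q → Q* = 891.746, P* = 154.7476.
Marginal revenue: MR = 181.5 − 0.06Q. Set MR = MC: 181.5 − 0.06Q = 125.32 + 0.033Q → Q_m = 604.086.
Price P_m = 181.5 − 0.03·604.086 = 163.3774; MC(Q_m) = 125.32 + 0.033·604.086 = 145.2548.
Competitive Q* = 891.746, so ΔQ = 287.66; wedge = 163.3774 − 145.2548 = 18.1226.
DWL = ½ × 287.66 × 18.1226 = 2606.57.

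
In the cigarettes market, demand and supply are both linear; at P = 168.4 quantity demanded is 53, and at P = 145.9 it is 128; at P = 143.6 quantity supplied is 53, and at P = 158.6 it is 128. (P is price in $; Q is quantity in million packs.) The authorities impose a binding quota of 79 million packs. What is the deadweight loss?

$139.24 million

Demand slope = (145.9 − 168.4)/(128 − 53) = −0.3, so P = 184.3 − 0.3Q.
Supply slope = (158.6 − 143.6)/(128 − 53) = 0.2, so P = 133 + 0.2Q.
Competitive equilibrium: 184.3 − 0.3Q = 133 + 0.2Q → Q* = 102.6, P* = 153.52.
At Q = 79: demand price = 184.3 − 0.3·79 = 160.6; supply price = 133 + 0.2·79 = 148.8.
ΔQ = 102.6 − 79 = 23.6; wedge = 160.6 − 148.8 = 11.8.
The triangle = ½ × 23.6 × 11.8 = $139.24 million.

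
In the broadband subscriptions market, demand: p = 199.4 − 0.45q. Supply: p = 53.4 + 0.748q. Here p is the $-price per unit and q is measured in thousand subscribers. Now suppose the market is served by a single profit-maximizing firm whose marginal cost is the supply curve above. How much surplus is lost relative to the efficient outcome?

$663.33 thousand

Competitive equilibrium: 199.4 − 0.45q = 53.4 + 0.748q → q* = 121.8698, p* = 144.5586.
Marginal revenue: MR = 199.4 − 0.9q. Set MR = MC: 199.4 − 0.9q = 53.4 + 0.748q → q_m = 88.5922.
Price p_m = 199.4 − 0.45·88.5922 = 159.5335; MC(q_m) = 53.4 + 0.748·88.5922 = 119.667.
Competitive q* = 121.8698, so Δq = 33.2776; wedge = 159.5335 − 119.667 = 39.8665.
The triangle = ½ × 33.2776 × 39.8665 = $663.33 thousand.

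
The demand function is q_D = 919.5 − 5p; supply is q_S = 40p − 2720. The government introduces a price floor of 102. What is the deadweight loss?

1254.79

In inverse form: demand p = 183.9 − 0.2q, supply p = 68 + 0.025q.
Competitive equilibrium: 183.9 − 0.2q = 68 + 0.025q → q* = 515.1111, p* = 80.8778.
At the floor p = 102, quantity demanded = (183.9 − 102)/0.2 = 409.5.
Sellers' marginal cost at q' = 409.5: 68 + 0.025·409.5 = 78.2375.
Δq = 515.1111 − 409.5 = 105.6111; wedge = 102 − 78.2375 = 23.7625.
Welfare loss = ½ × 105.6111 × 23.7625 = 1254.79.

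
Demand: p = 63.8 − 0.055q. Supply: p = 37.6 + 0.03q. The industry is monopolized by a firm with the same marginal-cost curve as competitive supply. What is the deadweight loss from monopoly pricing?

623.19

Competitive equilibrium: 63.8 − 0.055q = 37.6 + 0.03q → q* = 308.2353, p* = 46.8471.
Marginal revenue: MR = 63.8 − 0.11q. Set MR = MC: 63.8 − 0.11q = 37.6 + 0.03q → q_m = 187.1429.
Price p_m = 63.8 − 0.055·187.1429 = 53.5071; MC(q_m) = 37.6 + 0.03·187.1429 = 43.2143.
Competitive q* = 308.2353, so Δq = 121.0924; wedge = 53.5071 − 43.2143 = 10.2928.
DWL = ½ × 121.0924 × 10.2928 = 623.19.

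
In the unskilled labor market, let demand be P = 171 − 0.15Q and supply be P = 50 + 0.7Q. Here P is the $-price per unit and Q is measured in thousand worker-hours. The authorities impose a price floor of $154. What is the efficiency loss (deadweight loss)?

$357.91 thousand

Competitive equilibrium: 171 − 0.15Q = 50 + 0.7Q → Q* = 142.3529, P* = 149.6471.
At the floor P = 154, quantity demanded = (171 − 154)/0.15 = 113.3333.
Sellers' marginal cost at Q' = 113.3333: 50 + 0.7·113.3333 = 129.3333.
ΔQ = 142.3529 − 113.3333 = 29.0196; wedge = 154 − 129.3333 = 24.6667.
Deadweight loss = ½ × 29.0196 × 24.6667 = $357.91 thousand.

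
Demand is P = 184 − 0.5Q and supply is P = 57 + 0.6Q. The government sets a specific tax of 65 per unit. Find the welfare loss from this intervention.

1920.45

Competitive equilibrium: 184 − 0.5Q = 57 + 0.6Q → Q* = 115.4545, P* = 126.2727.
With the tax, the buyer price exceeds the seller price by 65: (184 − 0.5Q) − (57 + 0.6Q) = 65 → Q' = 56.3636.
ΔQ = 115.4545 − 56.3636 = 59.0909; the wedge equals the tax, 65.
Deadweight loss = ½ × 59.0909 × 65 = 1920.45.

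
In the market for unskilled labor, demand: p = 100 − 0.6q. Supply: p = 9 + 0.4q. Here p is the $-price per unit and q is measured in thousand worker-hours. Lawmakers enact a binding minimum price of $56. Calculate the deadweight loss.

Competitive equilibrium: 100 − 0.6q = 9 + 0.4q → q* = 91, p* = 45.4.
At the floor p = 56, quantity demanded = (100 − 56)/0.6 = 73.3333.
Sellers' marginal cost at q' = 73.3333: 9 + 0.4·73.3333 = 38.3333.
Δq = 91 − 73.3333 = 17.6667; wedge = 56 − 38.3333 = 17.6667.
Welfare loss = ½ × 17.6667 × 17.6667 = $156.06 thousand.

$156.06 thousand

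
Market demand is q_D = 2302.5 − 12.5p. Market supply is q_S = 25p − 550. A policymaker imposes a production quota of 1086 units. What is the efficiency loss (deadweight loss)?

4234.73

In inverse form: demand p = 184.2 − 0.08q, supply p = 22 + 0.04q.
Competitive equilibrium: 184.2 − 0.08q = 22 + 0.04q → q* = 1351.6667, p* = 76.0667.
At q = 1086: demand price = 184.2 − 0.08·1086 = 97.32; supply price = 22 + 0.04·1086 = 65.44.
Δq = 1351.6667 − 1086 = 265.6667; wedge = 97.32 − 65.44 = 31.88.
DWL = ½ × 265.6667 × 31.88 = 4234.73.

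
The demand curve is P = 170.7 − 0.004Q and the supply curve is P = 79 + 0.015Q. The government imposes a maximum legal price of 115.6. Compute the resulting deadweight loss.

Competitive equilibrium: 170.7 − 0.004Q = 79 + 0.015Q → Q* = 4826.3158, P* = 151.3947.
At the ceiling P = 115.6, quantity supplied = (115.6 − 79)/0.015 = 2440.
Willingness to pay at Q' = 2440: 170.7 − 0.004·2440 = 160.94.
ΔQ = 4826.3158 − 2440 = 2386.3158; wedge = 160.94 − 115.6 = 45.34.
Welfare loss = ½ × 2386.3158 × 45.34 = 54097.78.

54097.78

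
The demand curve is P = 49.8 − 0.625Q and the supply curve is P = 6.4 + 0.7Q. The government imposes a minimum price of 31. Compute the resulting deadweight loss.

4.74

Competitive equilibrium: 49.8 − 0.625Q = 6.4 + 0.7Q → Q* = 32.7547, P* = 29.3283.
At the floor P = 31, quantity demanded = (49.8 − 31)/0.625 = 30.08.
Sellers' marginal cost at Q' = 30.08: 6.4 + 0.7·30.08 = 27.456.
ΔQ = 32.7547 − 30.08 = 2.6747; wedge = 31 − 27.456 = 3.544.
The triangle = ½ × 2.6747 × 3.544 = 4.74.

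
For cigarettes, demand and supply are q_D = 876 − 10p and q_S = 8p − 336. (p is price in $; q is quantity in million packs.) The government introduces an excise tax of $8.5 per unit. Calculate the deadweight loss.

$160.56 million

In inverse form: demand p = 87.6 − 0.1q, supply p = 42 + 0.125q.
Competitive equilibrium: 87.6 − 0.1q = 42 + 0.125q → q* = 202.6667, p* = 67.3333.
With the tax, the buyer price exceeds the seller price by 8.5: (87.6 − 0.1q) − (42 + 0.125q) = 8.5 → q' = 164.8889.
Δq = 202.6667 − 164.8889 = 37.7778; the wedge equals the tax, 8.5.
DWL = ½ × 37.7778 × 8.5 = $160.56 million.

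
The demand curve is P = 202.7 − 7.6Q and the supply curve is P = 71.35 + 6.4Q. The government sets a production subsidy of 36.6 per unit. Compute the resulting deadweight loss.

47.84

Competitive equilibrium: 202.7 − 7.6Q = 71.35 + 6.4Q → Q* = 9.3821, P* = 131.3957.
The subsidy lowers effective supply by 36.6: P = 34.75 + 6.4Q.
New quantity: 202.7 − 7.6Q = 34.75 + 6.4Q → Q' = 11.9964.
Overproduction ΔQ = 11.9964 − 9.3821 = 2.6143; wedge = subsidy = 36.6.
DWL = ½ × 2.6143 × 36.6 = 47.84.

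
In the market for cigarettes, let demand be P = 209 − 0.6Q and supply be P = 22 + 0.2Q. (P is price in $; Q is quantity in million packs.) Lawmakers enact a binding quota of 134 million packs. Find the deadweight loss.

$3980.025 million

Competitive equilibrium: 209 − 0.6Q = 22 + 0.2Q → Q* = 233.75, P* = 68.75.
At Q = 134: demand price = 209 − 0.6·134 = 128.6; supply price = 22 + 0.2·134 = 48.8.
ΔQ = 233.75 − 134 = 99.75; wedge = 128.6 − 48.8 = 79.8.
Deadweight loss = ½ × 99.75 × 79.8 = $3980.025 million.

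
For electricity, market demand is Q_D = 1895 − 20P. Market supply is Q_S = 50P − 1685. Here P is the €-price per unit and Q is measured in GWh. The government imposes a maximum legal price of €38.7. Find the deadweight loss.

€13547.16

In inverse form: demand P = 94.75 − 0.05Q, supply P = 33.7 + 0.02Q.
Competitive equilibrium: 94.75 − 0.05Q = 33.7 + 0.02Q → Q* = 872.1429, P* = 51.1429.
At the ceiling P = 38.7, quantity supplied = (38.7 − 33.7)/0.02 = 250.
Willingness to pay at Q' = 250: 94.75 − 0.05·250 = 82.25.
ΔQ = 872.1429 − 250 = 622.1429; wedge = 82.25 − 38.7 = 43.55.
Welfare loss = ½ × 622.1429 × 43.55 = €13547.16.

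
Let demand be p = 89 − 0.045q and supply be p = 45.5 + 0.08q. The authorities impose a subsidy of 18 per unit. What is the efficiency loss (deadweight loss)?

Competitive equilibrium: 89 − 0.045q = 45.5 + 0.08q → q* = 348, p* = 73.34.
The subsidy lowers effective supply by 18: p = 27.5 + 0.08q.
New quantity: 89 − 0.045q = 27.5 + 0.08q → q' = 492.
Overproduction Δq = 492 − 348 = 144; wedge = subsidy = 18.
Welfare loss = ½ × 144 × 18 = 1296.

1296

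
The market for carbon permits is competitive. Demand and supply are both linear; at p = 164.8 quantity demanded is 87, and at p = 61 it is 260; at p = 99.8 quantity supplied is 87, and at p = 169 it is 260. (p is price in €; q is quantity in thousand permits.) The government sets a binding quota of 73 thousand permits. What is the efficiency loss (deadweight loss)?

€3120.50 thousand

Demand slope = (61 − 164.8)/(260 − 87) = −0.6, so p = 217 − 0.6q.
Supply slope = (169 − 99.8)/(260 − 87) = 0.4, so p = 65 + 0.4q.
Competitive equilibrium: 217 − 0.6q = 65 + 0.4q → q* = 152, p* = 125.8.
At q = 73: demand price = 217 − 0.6·73 = 173.2; supply price = 65 + 0.4·73 = 94.2.
Δq = 152 − 73 = 79; wedge = 173.2 − 94.2 = 79.
Welfare loss = ½ × 79 × 79 = €3120.50 thousand.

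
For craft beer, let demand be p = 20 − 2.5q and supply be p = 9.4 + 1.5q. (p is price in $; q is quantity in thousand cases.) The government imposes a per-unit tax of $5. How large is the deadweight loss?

$3.125 thousand

Competitive equilibrium: 20 − 2.5q = 9.4 + 1.5q → q* = 2.65, p* = 13.375.
With the tax, the buyer price exceeds the seller price by 5: (20 − 2.5q) − (9.4 + 1.5q) = 5 → q' = 1.4.
Δq = 2.65 − 1.4 = 1.25; the wedge equals the tax, 5.
Welfare loss = ½ × 1.25 × 5 = $3.125 thousand.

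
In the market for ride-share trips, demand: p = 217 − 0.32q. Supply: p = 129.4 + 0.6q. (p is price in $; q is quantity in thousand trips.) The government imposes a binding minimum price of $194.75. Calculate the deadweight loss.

$303.50 thousand

Competitive equilibrium: 217 − 0.32q = 129.4 + 0.6q → q* = 95.2174, p* = 186.5304.
At the floor p = 194.75, quantity demanded = (217 − 194.75)/0.32 = 69.5313.
Sellers' marginal cost at q' = 69.5313: 129.4 + 0.6·69.5313 = 171.1188.
Δq = 95.2174 − 69.5313 = 25.6861; wedge = 194.75 − 171.1188 = 23.6312.
Welfare loss = ½ × 25.6861 × 23.6312 = $303.50 thousand.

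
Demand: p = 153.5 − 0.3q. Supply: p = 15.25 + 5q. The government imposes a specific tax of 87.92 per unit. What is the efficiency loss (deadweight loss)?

729.24

Competitive equilibrium: 153.5 − 0.3q = 15.25 + 5q → q* = 26.0849, p* = 145.6745.
With the tax, the buyer price exceeds the seller price by 87.92: (153.5 − 0.3q) − (15.25 + 5q) = 87.92 → q' = 9.4962.
Δq = 26.0849 − 9.4962 = 16.5887; the wedge equals the tax, 87.92.
The triangle = ½ × 16.5887 × 87.92 = 729.24.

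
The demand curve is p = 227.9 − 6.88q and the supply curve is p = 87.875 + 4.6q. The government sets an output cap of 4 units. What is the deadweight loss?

385.70

Competitive equilibrium: 227.9 − 6.88q = 87.875 + 4.6q → q* = 12.1973, p* = 143.9826.
At q = 4: demand price = 227.9 − 6.88·4 = 200.38; supply price = 87.875 + 4.6·4 = 106.275.
Δq = 12.1973 − 4 = 8.1973; wedge = 200.38 − 106.275 = 94.105.
DWL = ½ × 8.1973 × 94.105 = 385.70.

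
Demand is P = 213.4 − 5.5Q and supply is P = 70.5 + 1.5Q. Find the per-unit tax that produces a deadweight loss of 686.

98

Competitive equilibrium: 213.4 − 5.5Q = 70.5 + 1.5Q → Q* = 20.4143, P* = 101.1214.
A tax t gives ΔQ = t/7 and wedge t, so DWL = t²/14.
t²/14 = 686 → t² = 9604 → t = 98.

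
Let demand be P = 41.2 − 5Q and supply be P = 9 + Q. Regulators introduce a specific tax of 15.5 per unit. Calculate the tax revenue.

43.14

Competitive equilibrium: 41.2 − 5Q = 9 + Q → Q* = 5.3667, P* = 14.3667.
With the tax, the buyer price exceeds the seller price by 15.5: (41.2 − 5Q) − (9 + Q) = 15.5 → Q' = 2.7833.
Tax revenue = 15.5 × 2.7833 = 43.14.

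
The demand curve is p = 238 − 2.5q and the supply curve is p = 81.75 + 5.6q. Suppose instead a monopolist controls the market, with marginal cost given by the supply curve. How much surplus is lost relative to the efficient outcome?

83.83

Competitive equilibrium: 238 − 2.5q = 81.75 + 5.6q → q* = 19.2901, p* = 189.7747.
Marginal revenue: MR = 238 − 5q. Set MR = MC: 238 − 5q = 81.75 + 5.6q → q_m = 14.7406.
Price p_m = 238 − 2.5·14.7406 = 201.1485; MC(q_m) = 81.75 + 5.6·14.7406 = 164.2974.
Competitive q* = 19.2901, so Δq = 4.5495; wedge = 201.1485 − 164.2974 = 36.8511.
Welfare loss = ½ × 4.5495 × 36.8511 = 83.83.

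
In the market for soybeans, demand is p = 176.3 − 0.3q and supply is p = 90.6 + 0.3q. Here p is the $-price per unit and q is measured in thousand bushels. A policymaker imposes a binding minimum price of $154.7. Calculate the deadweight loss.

Competitive equilibrium: 176.3 − 0.3q = 90.6 + 0.3q → q* = 142.8333, p* = 133.45.
At the floor p = 154.7, quantity demanded = (176.3 − 154.7)/0.3 = 72.
Sellers' marginal cost at q' = 72: 90.6 + 0.3·72 = 112.2.
Δq = 142.8333 − 72 = 70.8333; wedge = 154.7 − 112.2 = 42.5.
Deadweight loss = ½ × 70.8333 × 42.5 = $1505.21 thousand.

$1505.21 thousand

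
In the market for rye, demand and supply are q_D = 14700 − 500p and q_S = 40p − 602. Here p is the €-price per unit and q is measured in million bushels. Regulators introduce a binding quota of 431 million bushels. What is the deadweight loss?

In inverse form: demand p = 29.4 − 0.002q, supply p = 15.05 + 0.025q.
Competitive equilibrium: 29.4 − 0.002q = 15.05 + 0.025q → q* = 531.4815, p* = 28.337.
At q = 431: demand price = 29.4 − 0.002·431 = 28.538; supply price = 15.05 + 0.025·431 = 25.825.
Δq = 531.4815 − 431 = 100.4815; wedge = 28.538 − 25.825 = 2.713.
DWL = ½ × 100.4815 × 2.713 = €136.30 million.

€136.30 million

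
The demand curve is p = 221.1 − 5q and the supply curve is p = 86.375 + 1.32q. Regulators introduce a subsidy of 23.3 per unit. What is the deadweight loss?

Competitive equilibrium: 221.1 − 5q = 86.375 + 1.32q → q* = 21.3172, p* = 114.5138.
The subsidy lowers effective supply by 23.3: p = 63.075 + 1.32q.
New quantity: 221.1 − 5q = 63.075 + 1.32q → q' = 25.004.
Overproduction Δq = 25.004 − 21.3172 = 3.6868; wedge = subsidy = 23.3.
DWL = ½ × 3.6868 × 23.3 = 42.95.

42.95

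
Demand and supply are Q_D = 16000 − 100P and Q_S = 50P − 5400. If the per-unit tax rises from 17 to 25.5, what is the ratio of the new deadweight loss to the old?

In inverse form: demand P = 160 − 0.01Q, supply P = 108 + 0.02Q.
Competitive equilibrium: 160 − 0.01Q = 108 + 0.02Q → Q* = 1733.3333, P* = 142.6667.
For a per-unit tax t: ΔQ = t/0.03, so DWL = ½·t·(t/0.03) = t²/0.06.
At t = 17: DWL = 4816.667. At t = 25.5: DWL = 10837.5.
Ratio = (25.5/17)² = 2.25.

2.25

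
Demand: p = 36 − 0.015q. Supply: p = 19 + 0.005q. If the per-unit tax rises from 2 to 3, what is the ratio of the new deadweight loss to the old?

2.25

Competitive equilibrium: 36 − 0.015q = 19 + 0.005q → q* = 850, p* = 23.25.
For a per-unit tax t: Δq = t/0.02, so DWL = ½·t·(t/0.02) = t²/0.04.
At t = 2: DWL = 100. At t = 3: DWL = 225.
Ratio = (3/2)² = 2.25.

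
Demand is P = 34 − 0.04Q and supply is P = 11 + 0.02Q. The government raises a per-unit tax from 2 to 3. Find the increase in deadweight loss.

41.67

Competitive equilibrium: 34 − 0.04Q = 11 + 0.02Q → Q* = 383.3333, P* = 18.6667.
For a per-unit tax t: ΔQ = t/0.06, so DWL = ½·t·(t/0.06) = t²/0.12.
At t = 2: DWL = 33.333. At t = 3: DWL = 75.
Increase = 75 − 33.333 = 41.67.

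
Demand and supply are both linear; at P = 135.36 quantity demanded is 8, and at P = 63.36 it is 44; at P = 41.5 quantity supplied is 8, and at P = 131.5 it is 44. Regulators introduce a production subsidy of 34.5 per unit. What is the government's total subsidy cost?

Demand slope = (63.36 − 135.36)/(44 − 8) = −2, so P = 151.36 − 2Q.
Supply slope = (131.5 − 41.5)/(44 − 8) = 2.5, so P = 21.5 + 2.5Q.
Competitive equilibrium: 151.36 − 2Q = 21.5 + 2.5Q → Q* = 28.8578, P* = 93.6444.
The subsidy lowers effective supply by 34.5: P = 2.5Q − 13.
New quantity: 151.36 − 2Q = 2.5Q − 13 → Q' = 36.5244.
Total subsidy cost = 34.5 × 36.5244 = 1260.09.

1260.09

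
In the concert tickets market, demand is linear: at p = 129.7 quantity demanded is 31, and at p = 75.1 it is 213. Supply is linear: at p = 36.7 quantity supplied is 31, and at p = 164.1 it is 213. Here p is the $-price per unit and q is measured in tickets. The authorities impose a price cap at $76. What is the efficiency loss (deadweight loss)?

$679.22

Demand slope = (75.1 − 129.7)/(213 − 31) = −0.3, so p = 139 − 0.3q.
Supply slope = (164.1 − 36.7)/(213 − 31) = 0.7, so p = 15 + 0.7q.
Competitive equilibrium: 139 − 0.3q = 15 + 0.7q → q* = 124, p* = 101.8.
At the ceiling p = 76, quantity supplied = (76 − 15)/0.7 = 87.1429.
Willingness to pay at q' = 87.1429: 139 − 0.3·87.1429 = 112.8571.
Δq = 124 − 87.1429 = 36.8571; wedge = 112.8571 − 76 = 36.8571.
The triangle = ½ × 36.8571 × 36.8571 = $679.22.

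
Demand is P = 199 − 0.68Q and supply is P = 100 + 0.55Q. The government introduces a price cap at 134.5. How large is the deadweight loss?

Competitive equilibrium: 199 − 0.68Q = 100 + 0.55Q → Q* = 80.4878, P* = 144.2683.
At the ceiling P = 134.5, quantity supplied = (134.5 − 100)/0.55 = 62.7273.
Willingness to pay at Q' = 62.7273: 199 − 0.68·62.7273 = 156.3454.
ΔQ = 80.4878 − 62.7273 = 17.7605; wedge = 156.3454 − 134.5 = 21.8454.
Welfare loss = ½ × 17.7605 × 21.8454 = 193.99.

193.99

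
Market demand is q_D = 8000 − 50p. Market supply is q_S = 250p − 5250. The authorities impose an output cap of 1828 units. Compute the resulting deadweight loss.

188527.84

In inverse form: demand p = 160 − 0.02q, supply p = 21 + 0.004q.
Competitive equilibrium: 160 − 0.02q = 21 + 0.004q → q* = 5791.6667, p* = 44.1667.
At q = 1828: demand price = 160 − 0.02·1828 = 123.44; supply price = 21 + 0.004·1828 = 28.312.
Δq = 5791.6667 − 1828 = 3963.6667; wedge = 123.44 − 28.312 = 95.128.
The triangle = ½ × 3963.6667 × 95.128 = 188527.84.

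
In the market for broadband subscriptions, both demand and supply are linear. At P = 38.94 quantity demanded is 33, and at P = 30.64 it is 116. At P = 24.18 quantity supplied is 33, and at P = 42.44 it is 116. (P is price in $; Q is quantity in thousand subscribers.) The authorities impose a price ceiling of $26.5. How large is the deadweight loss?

$202.54 thousand

Demand slope = (30.64 − 38.94)/(116 − 33) = −0.1, so P = 42.24 − 0.1Q.
Supply slope = (42.44 − 24.18)/(116 − 33) = 0.22, so P = 16.92 + 0.22Q.
Competitive equilibrium: 42.24 − 0.1Q = 16.92 + 0.22Q → Q* = 79.125, P* = 34.3275.
At the ceiling P = 26.5, quantity supplied = (26.5 − 16.92)/0.22 = 43.54545.
Willingness to pay at Q' = 43.54545: 42.24 − 0.1·43.54545 = 37.88546.
ΔQ = 79.125 − 43.54545 = 35.57955; wedge = 37.88546 − 26.5 = 11.38546.
Deadweight loss = ½ × 35.57955 × 11.38546 = $202.54 thousand.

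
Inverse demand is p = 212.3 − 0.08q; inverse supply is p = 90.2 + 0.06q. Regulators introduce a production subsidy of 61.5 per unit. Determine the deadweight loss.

13508.04

Competitive equilibrium: 212.3 − 0.08q = 90.2 + 0.06q → q* = 872.1429, p* = 142.5286.
The subsidy lowers effective supply by 61.5: p = 28.7 + 0.06q.
New quantity: 212.3 − 0.08q = 28.7 + 0.06q → q' = 1311.4286.
Overproduction Δq = 1311.4286 − 872.1429 = 439.2857; wedge = subsidy = 61.5.
The triangle = ½ × 439.2857 × 61.5 = 13508.04.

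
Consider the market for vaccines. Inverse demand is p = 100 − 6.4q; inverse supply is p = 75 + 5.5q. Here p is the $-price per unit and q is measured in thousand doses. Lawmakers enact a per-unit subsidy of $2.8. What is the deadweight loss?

$0.33 thousand

Competitive equilibrium: 100 − 6.4q = 75 + 5.5q → q* = 2.1008, p* = 86.5546.
The subsidy lowers effective supply by 2.8: p = 72.2 + 5.5q.
New quantity: 100 − 6.4q = 72.2 + 5.5q → q' = 2.3361.
Overproduction Δq = 2.3361 − 2.1008 = 0.2353; wedge = subsidy = 2.8.
Deadweight loss = ½ × 0.2353 × 2.8 = $0.33 thousand.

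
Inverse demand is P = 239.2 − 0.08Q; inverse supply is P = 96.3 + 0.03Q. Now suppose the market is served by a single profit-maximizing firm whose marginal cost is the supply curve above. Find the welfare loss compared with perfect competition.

Competitive equilibrium: 239.2 − 0.08Q = 96.3 + 0.03Q → Q* = 1299.09091, P* = 135.27273.
Marginal revenue: MR = 239.2 − 0.16Q. Set MR = MC: 239.2 − 0.16Q = 96.3 + 0.03Q → Q_m = 752.10526.
Price P_m = 239.2 − 0.08·752.10526 = 179.03158; MC(Q_m) = 96.3 + 0.03·752.10526 = 118.86316.
Competitive Q* = 1299.09091, so ΔQ = 546.98565; wedge = 179.03158 − 118.86316 = 60.16842.
Deadweight loss = ½ × 546.98565 × 60.16842 = 16455.63.

16455.63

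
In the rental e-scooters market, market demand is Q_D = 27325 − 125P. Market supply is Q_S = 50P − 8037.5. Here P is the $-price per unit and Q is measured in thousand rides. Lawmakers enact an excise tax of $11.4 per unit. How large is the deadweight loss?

In inverse form: demand P = 218.6 − 0.008Q, supply P = 160.75 + 0.02Q.
Competitive equilibrium: 218.6 − 0.008Q = 160.75 + 0.02Q → Q* = 2066.0714, P* = 202.0714.
With the tax, the buyer price exceeds the seller price by 11.4: (218.6 − 0.008Q) − (160.75 + 0.02Q) = 11.4 → Q' = 1658.9286.
ΔQ = 2066.0714 − 1658.9286 = 407.1428; the wedge equals the tax, 11.4.
The triangle = ½ × 407.1428 × 11.4 = $2320.71 thousand.

$2320.71 thousand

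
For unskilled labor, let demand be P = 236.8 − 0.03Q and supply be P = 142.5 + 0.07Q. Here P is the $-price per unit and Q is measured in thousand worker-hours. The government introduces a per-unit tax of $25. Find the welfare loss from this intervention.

$3125 thousand

Competitive equilibrium: 236.8 − 0.03Q = 142.5 + 0.07Q → Q* = 943, P* = 208.51.
With the tax, the buyer price exceeds the seller price by 25: (236.8 − 0.03Q) − (142.5 + 0.07Q) = 25 → Q' = 693.
ΔQ = 943 − 693 = 250; the wedge equals the tax, 25.
Deadweight loss = ½ × 250 × 25 = $3125 thousand.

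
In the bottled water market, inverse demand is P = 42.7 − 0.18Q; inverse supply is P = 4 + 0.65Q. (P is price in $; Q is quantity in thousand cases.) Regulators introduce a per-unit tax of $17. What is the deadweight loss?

Competitive equilibrium: 42.7 − 0.18Q = 4 + 0.65Q → Q* = 46.6265, P* = 34.3072.
With the tax, the buyer price exceeds the seller price by 17: (42.7 − 0.18Q) − (4 + 0.65Q) = 17 → Q' = 26.1446.
ΔQ = 46.6265 − 26.1446 = 20.4819; the wedge equals the tax, 17.
DWL = ½ × 20.4819 × 17 = $174.10 thousand.

$174.10 thousand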